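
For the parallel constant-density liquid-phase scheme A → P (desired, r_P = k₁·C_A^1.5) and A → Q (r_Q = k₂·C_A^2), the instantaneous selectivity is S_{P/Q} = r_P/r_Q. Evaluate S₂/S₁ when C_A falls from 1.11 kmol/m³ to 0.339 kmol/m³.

S_{P/Q} = (k₁/k₂)·C_A^-0.5, so S₂/S₁ = (C_{A,2}/C_{A,1})^-0.5.
= (0.339/1.11)^(-0.5) = (0.3054)^(-0.5) = 1.81.
Selectivity toward P rises as C_A falls — low-concentration operation is favoured.

1.81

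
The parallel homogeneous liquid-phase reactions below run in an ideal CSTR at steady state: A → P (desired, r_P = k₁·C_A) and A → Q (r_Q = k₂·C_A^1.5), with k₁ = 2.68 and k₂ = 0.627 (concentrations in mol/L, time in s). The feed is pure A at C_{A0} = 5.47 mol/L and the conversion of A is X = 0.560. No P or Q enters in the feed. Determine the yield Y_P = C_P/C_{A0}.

Exit C_A = C_{A0}(1−X) = 5.47×0.440 = 2.407 mol/L.
In a CSTR the entire volume is at exit conditions, so r_P = 2.68×2.407 = 6.450 and r_Q = 0.627×2.407^1.5 = 2.341.
Fraction of consumed A going to P: r_P/(r_P+r_Q) = 0.7337.
C_P = 0.7337·C_{A0}·X = 0.7337×5.47×0.560 = 2.25 mol/L; Y_P = C_P/C_{A0} = 0.411.

0.411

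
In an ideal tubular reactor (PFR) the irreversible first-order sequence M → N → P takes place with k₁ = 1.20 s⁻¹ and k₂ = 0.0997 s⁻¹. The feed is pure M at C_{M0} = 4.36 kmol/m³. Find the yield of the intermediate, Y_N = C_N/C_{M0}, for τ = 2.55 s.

The intermediate concentration in a first-order A→B→C sequence is C_N = k₁C_{M0}(e^(−k₁τ) − e^(−k₂τ))/(k₂−k₁).
e^(−k₁τ) = e^(−1.20×2.55) = e^(−3.060) = 0.04689; e^(−k₂τ) = e^(−0.2542) = 0.7755.
C_N = 1.20×4.36/(0.0997−1.20) × (0.04689−0.7755) = (-4.755)×(-0.7286) = 3.465 kmol/m³.
Y_N = C_N/C_{M0} = 3.465/4.36 = 0.795.

0.795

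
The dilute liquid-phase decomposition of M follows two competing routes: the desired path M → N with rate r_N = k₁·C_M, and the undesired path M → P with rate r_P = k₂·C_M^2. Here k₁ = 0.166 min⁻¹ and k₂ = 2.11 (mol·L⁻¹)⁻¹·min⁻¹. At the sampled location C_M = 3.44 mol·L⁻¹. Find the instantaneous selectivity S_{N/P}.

S_{N/P} = r_N/r_P = (k₁·C_M)/(k₂·C_M^2) = (k₁/k₂)·C_M⁻¹.
= (0.166×3.440) / (2.11×3.440^2) = 0.5710/24.97 = 0.0229.

0.0229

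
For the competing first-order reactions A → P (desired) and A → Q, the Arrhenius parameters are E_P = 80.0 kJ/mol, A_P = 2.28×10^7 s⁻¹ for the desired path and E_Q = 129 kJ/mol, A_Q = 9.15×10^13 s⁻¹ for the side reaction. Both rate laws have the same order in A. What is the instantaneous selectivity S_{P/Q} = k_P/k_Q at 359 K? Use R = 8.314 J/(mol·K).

Since both paths have the same order in A, the concentration cancels and S_{P/Q} = k_P/k_Q = (A_P/A_Q)·exp[(E_Q−E_P)/(RT)].
(E_Q−E_P)/(RT) = (129−80.0)×10³/(8.314×359) = 49000/2985 = 16.42.
k_P/k_Q = (2.28×10^7/9.15×10^13)·exp(16.42) = 2.492×10^-7 × 1.348×10^7 = 3.36.
Since E_P < E_Q, lowering the temperature improves selectivity toward P.

3.36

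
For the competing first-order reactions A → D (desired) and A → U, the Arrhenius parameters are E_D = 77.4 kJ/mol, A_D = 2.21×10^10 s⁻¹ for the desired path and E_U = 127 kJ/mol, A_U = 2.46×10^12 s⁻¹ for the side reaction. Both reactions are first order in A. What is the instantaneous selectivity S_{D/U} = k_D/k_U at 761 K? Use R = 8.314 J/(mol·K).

22.8

k_D/k_U = (A_D/A_U)·exp[−(E_D−E_U)/(RT)] = (A_D/A_U)·exp[(E_U−E_D)/(RT)].
(E_U−E_D)/(RT) = (127−77.4)×10³/(8.314×761) = 49600/6327 = 7.839.
k_D/k_U = (2.21×10^10/2.46×10^12)·exp(7.839) = 0.008984 × 2539 = 22.8.
Since E_D < E_U, lowering the temperature improves selectivity toward D.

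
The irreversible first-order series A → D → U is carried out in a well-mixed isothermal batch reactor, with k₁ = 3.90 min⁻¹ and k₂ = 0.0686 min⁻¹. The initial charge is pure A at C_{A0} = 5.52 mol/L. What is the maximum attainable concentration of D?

For a first-order series the maximum intermediate yield is C_{D,max}/C_{A0} = (k₁/k₂)^[k₂/(k₂−k₁)].
= (3.90/0.0686)^(0.0686/(0.0686−3.90)) = (56.85)^(-0.01790) = 0.9302.
C_{D,max} = 0.9302×5.52 = 5.13 mol/L.

5.13 mol/L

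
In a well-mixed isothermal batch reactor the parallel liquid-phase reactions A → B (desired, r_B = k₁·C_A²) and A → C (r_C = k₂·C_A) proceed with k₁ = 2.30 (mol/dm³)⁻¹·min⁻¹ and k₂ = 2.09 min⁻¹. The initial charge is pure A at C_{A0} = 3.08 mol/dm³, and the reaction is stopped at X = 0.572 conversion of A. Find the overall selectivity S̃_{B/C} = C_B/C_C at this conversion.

2.33

C_A = C_{A0}(1−X) = 1.318 mol/dm³.
Along a PFR/batch, dC_C/dC_A = −r_C/(r_B+r_C) = −k₂/(k₂+k₁·C_A).
Integrating from C_{A0} to C_A: C_C = (2.09/2.30)·ln[(2.09+2.30·3.08)/(2.09+2.30·1.32)] = 0.9087·ln(9.174/5.122) = 0.5296 mol/dm³.
Then C_B = (C_{A0}−C_A) − C_C = 1.762 − 0.5296 = 1.232 mol/dm³.
S̃_{B/C} = C_B/C_C = 1.232/0.5296 = 2.33.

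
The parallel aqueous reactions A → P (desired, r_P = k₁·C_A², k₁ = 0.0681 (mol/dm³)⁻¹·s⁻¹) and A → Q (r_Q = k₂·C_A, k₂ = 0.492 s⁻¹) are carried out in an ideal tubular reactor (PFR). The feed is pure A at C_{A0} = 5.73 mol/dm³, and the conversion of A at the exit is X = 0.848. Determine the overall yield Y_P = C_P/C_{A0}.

C_A = C_{A0}(1−X) = 0.8710 mol/dm³.
Along a PFR/batch, dC_Q/dC_A = −r_Q/(r_P+r_Q) = −k₂/(k₂+k₁·C_A).
Integrating from C_{A0} to C_A: C_Q = (0.492/0.0681)·ln[(0.492+0.0681·5.73)/(0.492+0.0681·0.871)] = 7.225·ln(0.8822/0.5513) = 3.397 mol/dm³.
Then C_P = (C_{A0}−C_A) − C_Q = 4.859 − 3.397 = 1.462 mol/dm³.
Y_P = C_P/C_{A0} = 1.462/5.73 = 0.255.

0.255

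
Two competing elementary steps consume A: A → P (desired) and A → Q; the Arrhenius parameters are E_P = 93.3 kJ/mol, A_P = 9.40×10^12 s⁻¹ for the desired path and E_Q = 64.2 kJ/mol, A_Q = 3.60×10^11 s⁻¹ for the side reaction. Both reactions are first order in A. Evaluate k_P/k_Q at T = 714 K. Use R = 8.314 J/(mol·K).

Since both paths have the same order in A, the concentration cancels and S_{P/Q} = k_P/k_Q = (A_P/A_Q)·exp[(E_Q−E_P)/(RT)].
(E_Q−E_P)/(RT) = (64.2−93.3)×10³/(8.314×714) = -29100/5936 = -4.902.
k_P/k_Q = (9.40×10^12/3.60×10^11)·exp(-4.902) = 26.11 × 0.007431 = 0.194.

0.194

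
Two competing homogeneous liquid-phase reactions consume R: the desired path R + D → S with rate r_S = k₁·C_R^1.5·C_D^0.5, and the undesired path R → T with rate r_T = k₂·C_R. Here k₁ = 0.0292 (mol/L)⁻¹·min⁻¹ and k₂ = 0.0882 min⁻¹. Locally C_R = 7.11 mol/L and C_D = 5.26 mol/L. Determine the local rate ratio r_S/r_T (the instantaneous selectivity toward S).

S_{S/T} = r_S/r_T = (k₁·C_R^1.5·C_D^0.5)/(k₂·C_R) = (k₁/k₂)·C_R^0.5·C_D^0.5.
= (0.0292×7.110^1.5×5.260^0.5) / (0.0882×7.110) = 1.270/0.6271 = 2.02.

2.02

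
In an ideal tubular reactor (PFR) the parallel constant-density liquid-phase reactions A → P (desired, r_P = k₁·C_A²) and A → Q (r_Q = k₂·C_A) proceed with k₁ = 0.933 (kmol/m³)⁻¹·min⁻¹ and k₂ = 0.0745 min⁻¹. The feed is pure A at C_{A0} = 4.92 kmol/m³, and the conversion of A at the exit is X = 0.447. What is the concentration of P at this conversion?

2.15 kmol/m³

C_A = C_{A0}(1−X) = 2.721 kmol/m³.
Along a PFR/batch, dC_Q/dC_A = −r_Q/(r_P+r_Q) = −k₂/(k₂+k₁·C_A).
Integrating from C_{A0} to C_A: C_Q = (0.0745/0.933)·ln[(0.0745+0.933·4.92)/(0.0745+0.933·2.72)] = 0.07985·ln(4.665/2.613) = 0.04628 kmol/m³.
Then C_P = (C_{A0}−C_A) − C_Q = 2.199 − 0.04628 = 2.153 kmol/m³.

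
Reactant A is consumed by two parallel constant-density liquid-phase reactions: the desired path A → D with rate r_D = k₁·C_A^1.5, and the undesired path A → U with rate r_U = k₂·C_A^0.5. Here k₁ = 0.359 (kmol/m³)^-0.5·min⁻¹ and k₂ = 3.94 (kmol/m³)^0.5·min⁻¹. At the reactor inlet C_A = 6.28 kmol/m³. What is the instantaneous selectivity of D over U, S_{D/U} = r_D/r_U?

S_{D/U} = r_D/r_U = (k₁·C_A^1.5)/(k₂·C_A^0.5) = (k₁/k₂)·C_A.
= (0.359×6.280^1.5) / (3.94×6.280^0.5) = 5.650/9.874 = 0.572.
Since the desired path is higher order in A, keeping C_A high (PFR or concentrated feed) favours D.

0.572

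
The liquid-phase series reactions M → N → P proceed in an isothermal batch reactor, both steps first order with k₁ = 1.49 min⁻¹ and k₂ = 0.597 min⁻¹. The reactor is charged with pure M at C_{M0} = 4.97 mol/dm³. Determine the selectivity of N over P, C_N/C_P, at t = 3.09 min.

Solving the coupled first-order balances gives C_N(t) = [k₁/(k₂−k₁)]·C_{M0}·(e^(−k₁t) − e^(−k₂t)).
e^(−k₁t) = e^(−1.49×3.09) = e^(−4.604) = 0.01001; e^(−k₂t) = e^(−1.845) = 0.1581.
C_N = 1.49×4.97/(0.597−1.49) × (0.01001−0.1581) = (-8.293)×(-0.1481) = 1.228 mol/dm³.
C_M = C_{M0}e^(−k₁t) = 0.04975 mol/dm³, so C_P = C_{M0}−C_M−C_N = 3.692 mol/dm³; C_N/C_P = 0.333.

0.333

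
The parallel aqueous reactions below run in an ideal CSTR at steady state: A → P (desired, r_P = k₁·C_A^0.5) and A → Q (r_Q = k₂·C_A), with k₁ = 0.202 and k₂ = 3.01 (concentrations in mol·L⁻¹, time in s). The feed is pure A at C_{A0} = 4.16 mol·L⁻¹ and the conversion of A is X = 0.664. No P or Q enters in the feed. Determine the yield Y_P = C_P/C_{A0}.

Exit C_A = C_{A0}(1−X) = 4.16×0.336 = 1.398 mol·L⁻¹.
A CSTR operates uniformly at the exit composition, giving r_P = 0.2388 and r_Q = 4.207 (each k·C_A^n at C_A = 1.398).
Fraction of consumed A going to P: r_P/(r_P+r_Q) = 0.05371.
C_P = 0.05371·C_{A0}·X = 0.05371×4.16×0.664 = 0.148 mol·L⁻¹; Y_P = C_P/C_{A0} = 0.0357.

0.0357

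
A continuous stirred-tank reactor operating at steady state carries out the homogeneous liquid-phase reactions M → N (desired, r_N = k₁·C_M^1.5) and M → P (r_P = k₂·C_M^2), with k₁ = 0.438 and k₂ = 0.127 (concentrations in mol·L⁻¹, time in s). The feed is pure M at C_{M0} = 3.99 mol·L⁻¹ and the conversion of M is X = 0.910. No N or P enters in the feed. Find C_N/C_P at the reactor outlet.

5.76

Exit C_M = C_{M0}(1−X) = 3.99×0.0900 = 0.3591 mol·L⁻¹.
Rates in a CSTR are evaluated at the outlet concentration: r_N = 0.438×0.3591^1.5 = 0.09425, r_P = 0.127×0.3591^2 = 0.01638.
Overall selectivity = C_N/C_P = r_Nτ/(r_Pτ) = r_N/r_P = 5.76.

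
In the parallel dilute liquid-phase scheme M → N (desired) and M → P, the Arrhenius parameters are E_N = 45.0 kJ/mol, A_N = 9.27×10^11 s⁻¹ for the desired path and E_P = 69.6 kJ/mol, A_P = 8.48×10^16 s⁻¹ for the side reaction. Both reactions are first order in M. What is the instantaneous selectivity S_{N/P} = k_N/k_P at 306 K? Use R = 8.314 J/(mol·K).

0.173

k_N/k_P = (A_N/A_P)·exp[−(E_N−E_P)/(RT)] = (A_N/A_P)·exp[(E_P−E_N)/(RT)].
(E_P−E_N)/(RT) = (69.6−45.0)×10³/(8.314×306) = 24600/2544 = 9.669.
k_N/k_P = (9.27×10^11/8.48×10^16)·exp(9.669) = 1.093×10^-5 × 15827 = 0.173.
Since E_N < E_P, lowering the temperature improves selectivity toward N.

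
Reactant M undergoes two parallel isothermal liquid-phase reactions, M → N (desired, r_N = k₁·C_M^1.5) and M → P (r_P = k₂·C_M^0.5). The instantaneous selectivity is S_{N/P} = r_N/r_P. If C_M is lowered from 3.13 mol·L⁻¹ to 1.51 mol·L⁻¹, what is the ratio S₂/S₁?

0.482

S_{N/P} = (k₁/k₂)·C_M, so S₂/S₁ = (C_{M,2}/C_{M,1}).
= 1.51/3.13 = 0.482.
Selectivity toward N falls as C_M falls — high-concentration operation is favoured.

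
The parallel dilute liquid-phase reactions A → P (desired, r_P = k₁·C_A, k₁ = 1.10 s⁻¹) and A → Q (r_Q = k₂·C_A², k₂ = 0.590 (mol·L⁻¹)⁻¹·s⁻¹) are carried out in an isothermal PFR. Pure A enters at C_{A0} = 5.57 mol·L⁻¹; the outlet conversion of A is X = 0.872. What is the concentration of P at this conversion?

C_A = C_{A0}(1−X) = 0.7130 mol·L⁻¹.
Along a PFR/batch, dC_P/dC_A = −r_P/(r_P+r_Q) = −k₁/(k₁+k₂·C_A).
Integrating from C_{A0} to C_A: C_P = (1.10/0.590)·ln[(1.10+0.590·5.57)/(1.10+0.590·0.713)] = 1.864·ln(4.386/1.521) = 1.975 mol·L⁻¹.

1.98 mol·L⁻¹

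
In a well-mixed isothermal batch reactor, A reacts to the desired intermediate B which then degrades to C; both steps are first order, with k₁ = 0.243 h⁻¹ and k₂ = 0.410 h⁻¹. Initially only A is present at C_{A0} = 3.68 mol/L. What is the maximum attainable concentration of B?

1.02 mol/L

Evaluating C_B at t_opt = ln(k₂/k₁)/(k₂−k₁) gives C_{B,max}/C_{A0} = (k₁/k₂)^[k₂/(k₂−k₁)].
= (0.243/0.410)^(0.410/(0.410−0.243)) = (0.5927)^(2.455) = 0.2769.
C_{B,max} = 0.2769×3.68 = 1.02 mol/L.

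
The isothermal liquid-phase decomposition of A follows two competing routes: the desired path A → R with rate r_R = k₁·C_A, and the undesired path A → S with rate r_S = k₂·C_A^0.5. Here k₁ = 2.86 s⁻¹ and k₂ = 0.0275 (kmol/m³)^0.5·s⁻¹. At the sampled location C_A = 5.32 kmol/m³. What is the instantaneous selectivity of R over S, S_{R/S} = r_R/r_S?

S_{R/S} = r_R/r_S = (k₁·C_A)/(k₂·C_A^0.5) = (k₁/k₂)·C_A^0.5.
= (2.86×5.320) / (0.0275×5.320^0.5) = 15.22/0.06343 = 240.
Since the desired path is higher order in A, keeping C_A high (PFR or concentrated feed) favours R.

240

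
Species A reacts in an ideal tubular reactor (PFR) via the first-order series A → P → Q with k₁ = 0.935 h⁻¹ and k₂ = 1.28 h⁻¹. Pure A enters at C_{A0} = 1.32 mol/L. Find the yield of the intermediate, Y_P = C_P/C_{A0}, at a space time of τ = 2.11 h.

For first-order series with pure A initially, C_P(τ) = k₁C_{A0}/(k₂−k₁)·(e^(−k₁τ) − e^(−k₂τ)).
e^(−k₁τ) = e^(−0.935×2.11) = e^(−1.973) = 0.1391; e^(−k₂τ) = e^(−2.701) = 0.06715.
C_P = 0.935×1.32/(1.28−0.935) × (0.1391−0.06715) = 3.577×0.07191 = 0.2572 mol/L.
Y_P = C_P/C_{A0} = 0.2572/1.32 = 0.195.

0.195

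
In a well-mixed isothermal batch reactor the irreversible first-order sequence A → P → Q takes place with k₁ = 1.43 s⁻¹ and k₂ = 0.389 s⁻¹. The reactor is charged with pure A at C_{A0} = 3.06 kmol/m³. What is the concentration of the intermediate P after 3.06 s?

1.23 kmol/m³

For first-order series with pure A initially, C_P(t) = k₁C_{A0}/(k₂−k₁)·(e^(−k₁t) − e^(−k₂t)).
e^(−k₁t) = e^(−1.43×3.06) = e^(−4.376) = 0.01258; e^(−k₂t) = e^(−1.190) = 0.3041.
C_P = 1.43×3.06/(0.389−1.43) × (0.01258−0.3041) = (-4.203)×(-0.2915) = 1.225 kmol/m³.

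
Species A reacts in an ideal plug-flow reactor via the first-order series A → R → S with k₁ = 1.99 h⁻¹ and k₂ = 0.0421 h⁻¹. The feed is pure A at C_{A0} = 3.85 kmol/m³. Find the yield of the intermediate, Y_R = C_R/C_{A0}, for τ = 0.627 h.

The intermediate concentration in a first-order A→B→C sequence is C_R = k₁C_{A0}(e^(−k₁τ) − e^(−k₂τ))/(k₂−k₁).
e^(−k₁τ) = e^(−1.99×0.627) = e^(−1.248) = 0.2872; e^(−k₂τ) = e^(−0.02640) = 0.9739.
C_R = 1.99×3.85/(0.0421−1.99) × (0.2872−0.9739) = (-3.933)×(-0.6868) = 2.701 kmol/m³.
Y_R = C_R/C_{A0} = 2.701/3.85 = 0.702.

0.702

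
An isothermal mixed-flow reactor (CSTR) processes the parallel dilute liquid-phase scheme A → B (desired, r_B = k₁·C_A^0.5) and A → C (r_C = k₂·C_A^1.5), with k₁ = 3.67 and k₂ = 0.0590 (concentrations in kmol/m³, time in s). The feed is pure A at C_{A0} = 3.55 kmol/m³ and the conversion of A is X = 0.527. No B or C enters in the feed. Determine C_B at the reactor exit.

1.82 kmol/m³

Exit C_A = C_{A0}(1−X) = 3.55×0.473 = 1.679 kmol/m³.
A CSTR operates uniformly at the exit composition, giving r_B = 4.756 and r_C = 0.1284 (each k·C_A^n at C_A = 1.679).
Fraction of consumed A going to B: r_B/(r_B+r_C) = 0.9737.
C_B = 0.9737·C_{A0}·X = 0.9737×3.55×0.527 = 1.82 kmol/m³.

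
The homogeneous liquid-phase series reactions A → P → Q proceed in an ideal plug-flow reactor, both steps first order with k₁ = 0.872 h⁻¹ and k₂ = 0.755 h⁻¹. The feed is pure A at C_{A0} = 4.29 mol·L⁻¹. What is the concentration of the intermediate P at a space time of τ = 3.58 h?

0.733 mol·L⁻¹

The intermediate concentration in a first-order A→B→C sequence is C_P = k₁C_{A0}(e^(−k₁τ) − e^(−k₂τ))/(k₂−k₁).
e^(−k₁τ) = e^(−0.872×3.58) = e^(−3.122) = 0.04408; e^(−k₂τ) = e^(−2.703) = 0.06701.
C_P = 0.872×4.29/(0.755−0.872) × (0.04408−0.06701) = (-31.97)×(-0.02293) = 0.7332 mol·L⁻¹.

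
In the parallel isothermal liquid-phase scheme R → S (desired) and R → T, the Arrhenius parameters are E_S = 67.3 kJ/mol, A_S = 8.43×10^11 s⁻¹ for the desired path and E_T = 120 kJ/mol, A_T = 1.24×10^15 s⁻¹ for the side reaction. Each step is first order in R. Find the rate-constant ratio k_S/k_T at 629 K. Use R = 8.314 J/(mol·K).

Since both paths have the same order in R, the concentration cancels and S_{S/T} = k_S/k_T = (A_S/A_T)·exp[(E_T−E_S)/(RT)].
(E_T−E_S)/(RT) = (120−67.3)×10³/(8.314×629) = 52700/5230 = 10.08.
k_S/k_T = (8.43×10^11/1.24×10^15)·exp(10.08) = 6.798×10^-4 × 23800 = 16.2.
Since E_S < E_T, lowering the temperature improves selectivity toward S.

16.2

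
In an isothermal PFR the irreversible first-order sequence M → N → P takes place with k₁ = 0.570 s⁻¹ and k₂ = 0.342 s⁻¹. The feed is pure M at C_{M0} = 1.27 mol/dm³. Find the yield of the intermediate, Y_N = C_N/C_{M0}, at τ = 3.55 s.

Solving the coupled first-order balances gives C_N(τ) = [k₁/(k₂−k₁)]·C_{M0}·(e^(−k₁τ) − e^(−k₂τ)).
e^(−k₁τ) = e^(−0.570×3.55) = e^(−2.023) = 0.1322; e^(−k₂τ) = e^(−1.214) = 0.2970.
C_N = 0.570×1.27/(0.342−0.570) × (0.1322−0.2970) = (-3.175)×(-0.1648) = 0.5232 mol/dm³.
Y_N = C_N/C_{M0} = 0.5232/1.27 = 0.412.

0.412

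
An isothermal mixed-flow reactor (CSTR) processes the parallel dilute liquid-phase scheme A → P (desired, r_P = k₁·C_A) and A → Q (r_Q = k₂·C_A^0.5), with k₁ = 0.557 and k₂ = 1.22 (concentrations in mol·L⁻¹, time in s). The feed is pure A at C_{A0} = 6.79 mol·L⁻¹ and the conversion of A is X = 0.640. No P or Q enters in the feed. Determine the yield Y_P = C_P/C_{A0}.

0.267

Exit C_A = C_{A0}(1−X) = 6.79×0.360 = 2.444 mol·L⁻¹.
In a CSTR the entire volume is at exit conditions, so r_P = 0.557×2.444 = 1.362 and r_Q = 1.22×2.444^0.5 = 1.907.
Fraction of consumed A going to P: r_P/(r_P+r_Q) = 0.4165.
C_P = 0.4165·C_{A0}·X = 0.4165×6.79×0.640 = 1.81 mol·L⁻¹; Y_P = C_P/C_{A0} = 0.267.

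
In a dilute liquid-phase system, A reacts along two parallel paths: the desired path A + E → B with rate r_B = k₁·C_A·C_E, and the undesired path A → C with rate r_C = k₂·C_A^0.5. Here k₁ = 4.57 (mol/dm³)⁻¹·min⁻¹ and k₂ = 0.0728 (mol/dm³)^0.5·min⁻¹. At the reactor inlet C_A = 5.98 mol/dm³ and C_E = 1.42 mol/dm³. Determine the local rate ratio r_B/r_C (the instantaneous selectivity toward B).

S_{B/C} = r_B/r_C = (k₁·C_A·C_E)/(k₂·C_A^0.5) = (k₁/k₂)·C_A^0.5·C_E.
= (4.57×5.980×1.420) / (0.0728×5.980^0.5) = 38.81/0.1780 = 218.

218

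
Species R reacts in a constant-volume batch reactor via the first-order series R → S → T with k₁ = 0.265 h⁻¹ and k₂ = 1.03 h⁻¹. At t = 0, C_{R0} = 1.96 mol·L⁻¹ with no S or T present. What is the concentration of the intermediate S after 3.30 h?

0.260 mol·L⁻¹

Solving the coupled first-order balances gives C_S(t) = [k₁/(k₂−k₁)]·C_{R0}·(e^(−k₁t) − e^(−k₂t)).
e^(−k₁t) = e^(−0.265×3.30) = e^(−0.8745) = 0.4171; e^(−k₂t) = e^(−3.399) = 0.03341.
C_S = 0.265×1.96/(1.03−0.265) × (0.4171−0.03341) = 0.6790×0.3837 = 0.2605 mol·L⁻¹.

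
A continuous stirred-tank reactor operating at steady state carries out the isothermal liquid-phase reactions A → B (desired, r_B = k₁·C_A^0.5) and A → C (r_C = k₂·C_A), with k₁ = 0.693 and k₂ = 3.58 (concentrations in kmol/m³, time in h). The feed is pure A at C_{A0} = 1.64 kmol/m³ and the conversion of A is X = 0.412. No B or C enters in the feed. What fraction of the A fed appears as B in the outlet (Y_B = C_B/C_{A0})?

0.0678

Exit C_A = C_{A0}(1−X) = 1.64×0.588 = 0.9643 kmol/m³.
Rates in a CSTR are evaluated at the outlet concentration: r_B = 0.693×0.9643^0.5 = 0.6805, r_C = 3.58×0.9643 = 3.452.
Fraction of consumed A going to B: r_B/(r_B+r_C) = 0.1647.
C_B = 0.1647·C_{A0}·X = 0.1647×1.64×0.412 = 0.111 kmol/m³; Y_B = C_B/C_{A0} = 0.0678.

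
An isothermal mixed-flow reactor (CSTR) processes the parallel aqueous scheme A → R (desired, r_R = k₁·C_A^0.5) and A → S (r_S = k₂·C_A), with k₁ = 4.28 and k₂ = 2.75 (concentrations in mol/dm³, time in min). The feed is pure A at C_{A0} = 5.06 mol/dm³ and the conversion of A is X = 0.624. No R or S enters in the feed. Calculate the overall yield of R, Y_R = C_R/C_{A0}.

0.331

Exit C_A = C_{A0}(1−X) = 5.06×0.376 = 1.903 mol/dm³.
Rates in a CSTR are evaluated at the outlet concentration: r_R = 4.28×1.903^0.5 = 5.904, r_S = 2.75×1.903 = 5.232.
Fraction of consumed A going to R: r_R/(r_R+r_S) = 0.5302.
C_R = 0.5302·C_{A0}·X = 0.5302×5.06×0.624 = 1.67 mol/dm³; Y_R = C_R/C_{A0} = 0.331.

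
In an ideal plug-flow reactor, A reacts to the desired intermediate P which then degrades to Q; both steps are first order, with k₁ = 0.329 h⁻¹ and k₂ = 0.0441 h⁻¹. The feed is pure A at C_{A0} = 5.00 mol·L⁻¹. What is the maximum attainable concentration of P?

3.66 mol·L⁻¹

Evaluating C_P at τ_opt = ln(k₂/k₁)/(k₂−k₁) gives C_{P,max}/C_{A0} = (k₁/k₂)^[k₂/(k₂−k₁)].
= (0.329/0.0441)^(0.0441/(0.0441−0.329)) = (7.460)^(-0.1548) = 0.7327.
C_{P,max} = 0.7327×5.00 = 3.66 mol·L⁻¹.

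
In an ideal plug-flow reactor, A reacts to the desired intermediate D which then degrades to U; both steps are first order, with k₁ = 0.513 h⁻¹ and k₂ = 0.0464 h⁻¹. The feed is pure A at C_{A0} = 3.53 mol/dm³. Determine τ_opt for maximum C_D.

Setting dC_D/dτ = 0 gives τ_opt = ln(k₂/k₁)/(k₂−k₁).
= ln(0.0464/0.513)/(0.0464−0.513) = ln(0.09045)/-0.4666 = -2.403/-0.4666 = 5.15 h.

5.15 h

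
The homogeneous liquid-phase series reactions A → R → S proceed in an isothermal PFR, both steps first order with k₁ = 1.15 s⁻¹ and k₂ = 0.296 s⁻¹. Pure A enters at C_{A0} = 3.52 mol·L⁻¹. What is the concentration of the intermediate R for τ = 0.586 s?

Solving the coupled first-order balances gives C_R(τ) = [k₁/(k₂−k₁)]·C_{A0}·(e^(−k₁τ) − e^(−k₂τ)).
e^(−k₁τ) = e^(−1.15×0.586) = e^(−0.6739) = 0.5097; e^(−k₂τ) = e^(−0.1735) = 0.8408.
C_R = 1.15×3.52/(0.296−1.15) × (0.5097−0.8408) = (-4.740)×(-0.3310) = 1.569 mol·L⁻¹.

1.57 mol·L⁻¹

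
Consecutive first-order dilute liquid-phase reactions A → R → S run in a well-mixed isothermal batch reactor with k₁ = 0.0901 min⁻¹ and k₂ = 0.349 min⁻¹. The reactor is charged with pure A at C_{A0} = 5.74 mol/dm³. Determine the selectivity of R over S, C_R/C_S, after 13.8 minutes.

Solving the coupled first-order balances gives C_R(t) = [k₁/(k₂−k₁)]·C_{A0}·(e^(−k₁t) − e^(−k₂t)).
e^(−k₁t) = e^(−0.0901×13.8) = e^(−1.243) = 0.2884; e^(−k₂t) = e^(−4.816) = 0.008097.
C_R = 0.0901×5.74/(0.349−0.0901) × (0.2884−0.008097) = 1.998×0.2803 = 0.5599 mol/dm³.
C_A = C_{A0}e^(−k₁t) = 1.655 mol/dm³, so C_S = C_{A0}−C_A−C_R = 3.525 mol/dm³; C_R/C_S = 0.159.

0.159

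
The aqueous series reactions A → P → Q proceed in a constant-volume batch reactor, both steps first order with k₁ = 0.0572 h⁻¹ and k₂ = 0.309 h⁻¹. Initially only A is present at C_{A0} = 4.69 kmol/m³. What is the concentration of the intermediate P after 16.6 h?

0.406 kmol/m³

The intermediate concentration in a first-order A→B→C sequence is C_P = k₁C_{A0}(e^(−k₁t) − e^(−k₂t))/(k₂−k₁).
e^(−k₁t) = e^(−0.0572×16.6) = e^(−0.9495) = 0.3869; e^(−k₂t) = e^(−5.129) = 0.005920.
C_P = 0.0572×4.69/(0.309−0.0572) × (0.3869−0.005920) = 1.065×0.3810 = 0.4059 kmol/m³.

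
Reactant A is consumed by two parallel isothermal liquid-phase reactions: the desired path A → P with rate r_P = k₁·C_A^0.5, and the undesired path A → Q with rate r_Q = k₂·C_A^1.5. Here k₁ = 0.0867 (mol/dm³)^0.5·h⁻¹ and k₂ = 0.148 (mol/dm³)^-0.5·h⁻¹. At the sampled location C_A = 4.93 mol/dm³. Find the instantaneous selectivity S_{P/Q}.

S_{P/Q} = r_P/r_Q = (k₁·C_A^0.5)/(k₂·C_A^1.5) = (k₁/k₂)·C_A⁻¹.
= (0.0867×4.930^0.5) / (0.148×4.930^1.5) = 0.1925/1.620 = 0.119.
The undesired path is higher order in A, so low C_A (CSTR or dilute feed) favours P.

0.119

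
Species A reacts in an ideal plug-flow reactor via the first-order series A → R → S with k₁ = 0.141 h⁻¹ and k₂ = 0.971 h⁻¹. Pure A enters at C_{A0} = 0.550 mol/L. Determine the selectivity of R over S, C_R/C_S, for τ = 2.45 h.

0.557

The intermediate concentration in a first-order A→B→C sequence is C_R = k₁C_{A0}(e^(−k₁τ) − e^(−k₂τ))/(k₂−k₁).
e^(−k₁τ) = e^(−0.141×2.45) = e^(−0.3454) = 0.7079; e^(−k₂τ) = e^(−2.379) = 0.09265.
C_R = 0.141×0.550/(0.971−0.141) × (0.7079−0.09265) = 0.09343×0.6153 = 0.05749 mol/L.
C_A = C_{A0}e^(−k₁τ) = 0.3893 mol/L, so C_S = C_{A0}−C_A−C_R = 0.1032 mol/L; C_R/C_S = 0.557.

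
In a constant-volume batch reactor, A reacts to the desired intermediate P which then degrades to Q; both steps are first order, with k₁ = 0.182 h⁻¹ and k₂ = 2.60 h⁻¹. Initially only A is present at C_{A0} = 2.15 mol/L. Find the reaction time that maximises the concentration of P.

For first-order series the maximum of C_P occurs at t_opt = ln(k₂/k₁)/(k₂−k₁).
= ln(2.60/0.182)/(2.60−0.182) = ln(14.29)/2.418 = 2.659/2.418 = 1.10 h.

1.10 h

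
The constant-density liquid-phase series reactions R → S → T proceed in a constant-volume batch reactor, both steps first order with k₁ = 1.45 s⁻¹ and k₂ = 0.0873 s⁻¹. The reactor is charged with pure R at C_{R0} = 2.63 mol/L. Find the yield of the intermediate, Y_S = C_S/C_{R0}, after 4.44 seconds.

Solving the coupled first-order balances gives C_S(t) = [k₁/(k₂−k₁)]·C_{R0}·(e^(−k₁t) − e^(−k₂t)).
e^(−k₁t) = e^(−1.45×4.44) = e^(−6.438) = 0.001600; e^(−k₂t) = e^(−0.3876) = 0.6787.
C_S = 1.45×2.63/(0.0873−1.45) × (0.001600−0.6787) = (-2.798)×(-0.6771) = 1.895 mol/L.
Y_S = C_S/C_{R0} = 1.895/2.63 = 0.720.

0.720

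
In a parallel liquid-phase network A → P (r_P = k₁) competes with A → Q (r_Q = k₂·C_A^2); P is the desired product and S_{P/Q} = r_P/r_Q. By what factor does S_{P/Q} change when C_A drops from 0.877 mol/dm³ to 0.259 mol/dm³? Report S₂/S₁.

11.5

S_{P/Q} = (k₁/k₂)·C_A^-2, so S₂/S₁ = (C_{A,2}/C_{A,1})^-2.
= (0.259/0.877)^(-2) = (0.2953)^(-2) = 11.5.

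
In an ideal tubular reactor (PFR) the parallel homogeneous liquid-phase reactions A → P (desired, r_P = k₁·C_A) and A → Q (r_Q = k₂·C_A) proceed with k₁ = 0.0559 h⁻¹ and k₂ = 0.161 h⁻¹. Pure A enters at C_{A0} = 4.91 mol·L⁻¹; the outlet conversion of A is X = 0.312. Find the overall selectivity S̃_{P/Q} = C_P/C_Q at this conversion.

C_A = C_{A0}(1−X) = 3.378 mol·L⁻¹.
Both paths are first order in A, so the instantaneous fraction to P is constant: dC_P/d(−C_A) = k₁/(k₁+k₂) = 0.2577.
C_P = 0.2577·(C_{A0}−C_A) = 0.2577×1.532 = 0.395 mol·L⁻¹.
C_Q = (C_{A0}−C_A)−C_P = 1.137 mol·L⁻¹; S̃_{P/Q} = 0.3948/1.137 = 0.347.

0.347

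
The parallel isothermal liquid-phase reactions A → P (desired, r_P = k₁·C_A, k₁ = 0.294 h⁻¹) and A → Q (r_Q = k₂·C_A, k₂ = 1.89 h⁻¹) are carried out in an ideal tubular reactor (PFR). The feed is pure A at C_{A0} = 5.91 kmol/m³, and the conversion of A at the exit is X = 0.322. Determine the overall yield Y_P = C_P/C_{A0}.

0.0433

C_A = C_{A0}(1−X) = 4.007 kmol/m³.
Both paths are first order in A, so the instantaneous fraction to P is constant: dC_P/d(−C_A) = k₁/(k₁+k₂) = 0.1346.
C_P = 0.1346·(C_{A0}−C_A) = 0.1346×1.903 = 0.256 kmol/m³.
Y_P = C_P/C_{A0} = 0.2562/5.91 = 0.0433.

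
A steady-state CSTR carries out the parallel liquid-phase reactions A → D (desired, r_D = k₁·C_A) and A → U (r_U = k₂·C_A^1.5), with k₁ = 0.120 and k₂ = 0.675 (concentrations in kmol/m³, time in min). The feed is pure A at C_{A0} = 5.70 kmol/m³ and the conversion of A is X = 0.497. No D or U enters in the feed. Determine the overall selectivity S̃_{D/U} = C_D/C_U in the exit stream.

0.105

Exit C_A = C_{A0}(1−X) = 5.70×0.503 = 2.867 kmol/m³.
In a CSTR the entire volume is at exit conditions, so r_D = 0.120×2.867 = 0.3441 and r_U = 0.675×2.867^1.5 = 3.277.
Overall selectivity = C_D/C_U = r_Dτ/(r_Uτ) = r_D/r_U = 0.105.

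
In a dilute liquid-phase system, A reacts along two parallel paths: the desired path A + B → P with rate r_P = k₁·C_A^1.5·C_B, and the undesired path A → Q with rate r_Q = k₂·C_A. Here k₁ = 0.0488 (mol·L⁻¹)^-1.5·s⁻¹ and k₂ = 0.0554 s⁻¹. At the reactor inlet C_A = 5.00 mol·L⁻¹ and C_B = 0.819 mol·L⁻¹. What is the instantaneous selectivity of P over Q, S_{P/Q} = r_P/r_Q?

1.61

S_{P/Q} = r_P/r_Q = (k₁·C_A^1.5·C_B)/(k₂·C_A) = (k₁/k₂)·C_A^0.5·C_B.
= (0.0488×5.000^1.5×0.8190) / (0.0554×5.000) = 0.4468/0.2770 = 1.61.
Since the desired path is higher order in A, keeping C_A high (PFR or concentrated feed) favours P.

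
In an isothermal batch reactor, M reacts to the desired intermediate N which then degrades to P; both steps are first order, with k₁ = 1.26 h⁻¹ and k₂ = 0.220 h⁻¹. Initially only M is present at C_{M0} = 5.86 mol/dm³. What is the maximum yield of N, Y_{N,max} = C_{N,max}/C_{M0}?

0.691

At the optimum, C_{N,max}/C_{M0} = (k₁/k₂)^[k₂/(k₂−k₁)].
= (1.26/0.220)^(0.220/(0.220−1.26)) = (5.727)^(-0.2115) = 0.6913.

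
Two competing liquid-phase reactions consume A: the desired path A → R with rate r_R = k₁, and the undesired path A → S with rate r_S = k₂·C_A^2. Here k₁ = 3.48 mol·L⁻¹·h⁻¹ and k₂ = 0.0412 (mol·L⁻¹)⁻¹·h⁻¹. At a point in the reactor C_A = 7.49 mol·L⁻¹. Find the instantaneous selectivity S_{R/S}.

1.51

S_{R/S} = r_R/r_S = (k₁)/(k₂·C_A^2) = (k₁/k₂)·C_A^-2.
= (3.48) / (0.0412×7.490^2) = 3.480/2.311 = 1.51.
The undesired path is higher order in A, so low C_A (CSTR or dilute feed) favours R.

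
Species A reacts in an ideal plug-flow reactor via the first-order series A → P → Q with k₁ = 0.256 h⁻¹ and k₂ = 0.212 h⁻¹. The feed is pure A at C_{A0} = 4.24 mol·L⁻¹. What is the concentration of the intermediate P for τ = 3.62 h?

For first-order series with pure A initially, C_P(τ) = k₁C_{A0}/(k₂−k₁)·(e^(−k₁τ) − e^(−k₂τ)).
e^(−k₁τ) = e^(−0.256×3.62) = e^(−0.9267) = 0.3958; e^(−k₂τ) = e^(−0.7674) = 0.4642.
C_P = 0.256×4.24/(0.212−0.256) × (0.3958−0.4642) = (-24.67)×(-0.06835) = 1.686 mol·L⁻¹.

1.69 mol·L⁻¹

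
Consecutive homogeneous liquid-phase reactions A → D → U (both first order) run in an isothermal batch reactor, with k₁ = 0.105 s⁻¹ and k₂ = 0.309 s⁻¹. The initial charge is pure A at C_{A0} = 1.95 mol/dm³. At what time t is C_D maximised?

5.29 s

For first-order series the maximum of C_D occurs at t_opt = ln(k₂/k₁)/(k₂−k₁).
= ln(0.309/0.105)/(0.309−0.105) = ln(2.943)/0.2040 = 1.079/0.2040 = 5.29 s.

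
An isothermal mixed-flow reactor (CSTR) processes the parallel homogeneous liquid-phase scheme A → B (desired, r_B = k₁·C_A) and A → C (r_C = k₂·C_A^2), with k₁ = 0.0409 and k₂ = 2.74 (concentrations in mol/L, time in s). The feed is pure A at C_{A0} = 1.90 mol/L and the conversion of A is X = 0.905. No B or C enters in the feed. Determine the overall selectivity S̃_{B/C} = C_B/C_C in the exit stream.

0.0827

Exit C_A = C_{A0}(1−X) = 1.90×0.0950 = 0.1805 mol/L.
A CSTR operates uniformly at the exit composition, giving r_B = 0.007382 and r_C = 0.08927 (each k·C_A^n at C_A = 0.1805).
Overall selectivity = C_B/C_C = r_Bτ/(r_Cτ) = r_B/r_C = 0.0827.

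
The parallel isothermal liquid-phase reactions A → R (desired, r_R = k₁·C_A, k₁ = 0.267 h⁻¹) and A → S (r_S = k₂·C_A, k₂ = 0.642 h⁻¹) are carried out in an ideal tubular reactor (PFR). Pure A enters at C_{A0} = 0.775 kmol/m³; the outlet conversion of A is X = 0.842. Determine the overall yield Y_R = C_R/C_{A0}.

0.247

C_A = C_{A0}(1−X) = 0.1225 kmol/m³.
Both paths are first order in A, so the instantaneous fraction to R is constant: dC_R/d(−C_A) = k₁/(k₁+k₂) = 0.2937.
C_R = 0.2937·(C_{A0}−C_A) = 0.2937×0.6525 = 0.192 kmol/m³.
Y_R = C_R/C_{A0} = 0.1917/0.775 = 0.247.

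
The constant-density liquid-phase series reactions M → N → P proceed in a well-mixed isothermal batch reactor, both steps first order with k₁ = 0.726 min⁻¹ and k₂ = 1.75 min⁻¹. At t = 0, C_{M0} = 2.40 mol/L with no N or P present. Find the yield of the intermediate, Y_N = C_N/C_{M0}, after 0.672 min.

0.217

The intermediate concentration in a first-order A→B→C sequence is C_N = k₁C_{M0}(e^(−k₁t) − e^(−k₂t))/(k₂−k₁).
e^(−k₁t) = e^(−0.726×0.672) = e^(−0.4879) = 0.6139; e^(−k₂t) = e^(−1.176) = 0.3085.
C_N = 0.726×2.40/(1.75−0.726) × (0.6139−0.3085) = 1.702×0.3054 = 0.5197 mol/L.
Y_N = C_N/C_{M0} = 0.5197/2.40 = 0.217.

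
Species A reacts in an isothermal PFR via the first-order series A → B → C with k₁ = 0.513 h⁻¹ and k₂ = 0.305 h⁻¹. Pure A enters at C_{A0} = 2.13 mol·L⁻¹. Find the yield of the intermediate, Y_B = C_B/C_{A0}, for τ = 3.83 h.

Solving the coupled first-order balances gives C_B(τ) = [k₁/(k₂−k₁)]·C_{A0}·(e^(−k₁τ) − e^(−k₂τ)).
e^(−k₁τ) = e^(−0.513×3.83) = e^(−1.965) = 0.1402; e^(−k₂τ) = e^(−1.168) = 0.3109.
C_B = 0.513×2.13/(0.305−0.513) × (0.1402−0.3109) = (-5.253)×(-0.1708) = 0.8970 mol·L⁻¹.
Y_B = C_B/C_{A0} = 0.8970/2.13 = 0.421.

0.421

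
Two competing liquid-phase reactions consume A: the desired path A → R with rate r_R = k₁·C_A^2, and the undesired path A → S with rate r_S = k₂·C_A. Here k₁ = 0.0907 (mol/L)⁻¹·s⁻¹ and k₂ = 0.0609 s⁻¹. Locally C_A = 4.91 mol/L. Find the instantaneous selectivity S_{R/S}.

7.31

S_{R/S} = r_R/r_S = (k₁·C_A^2)/(k₂·C_A) = (k₁/k₂)·C_A.
= (0.0907×4.910^2) / (0.0609×4.910) = 2.187/0.2990 = 7.31.
Since the desired path is higher order in A, keeping C_A high (PFR or concentrated feed) favours R.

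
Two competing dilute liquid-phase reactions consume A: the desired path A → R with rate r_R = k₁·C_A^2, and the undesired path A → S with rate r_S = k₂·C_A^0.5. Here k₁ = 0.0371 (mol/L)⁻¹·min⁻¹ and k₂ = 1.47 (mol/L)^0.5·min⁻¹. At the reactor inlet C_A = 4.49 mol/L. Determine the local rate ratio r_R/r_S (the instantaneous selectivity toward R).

0.240

S_{R/S} = r_R/r_S = (k₁·C_A^2)/(k₂·C_A^0.5) = (k₁/k₂)·C_A^1.5.
= (0.0371×4.490^2) / (1.47×4.490^0.5) = 0.7479/3.115 = 0.240.
Since the desired path is higher order in A, keeping C_A high (PFR or concentrated feed) favours R.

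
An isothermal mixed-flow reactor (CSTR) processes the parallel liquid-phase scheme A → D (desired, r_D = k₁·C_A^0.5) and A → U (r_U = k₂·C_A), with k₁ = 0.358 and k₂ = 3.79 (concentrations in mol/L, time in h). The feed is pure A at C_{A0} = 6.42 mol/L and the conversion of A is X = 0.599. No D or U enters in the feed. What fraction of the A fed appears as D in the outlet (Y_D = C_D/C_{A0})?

Exit C_A = C_{A0}(1−X) = 6.42×0.401 = 2.574 mol/L.
In a CSTR the entire volume is at exit conditions, so r_D = 0.358×2.574^0.5 = 0.5744 and r_U = 3.79×2.574 = 9.757.
Fraction of consumed A going to D: r_D/(r_D+r_U) = 0.05560.
C_D = 0.05560·C_{A0}·X = 0.05560×6.42×0.599 = 0.214 mol/L; Y_D = C_D/C_{A0} = 0.0333.

0.0333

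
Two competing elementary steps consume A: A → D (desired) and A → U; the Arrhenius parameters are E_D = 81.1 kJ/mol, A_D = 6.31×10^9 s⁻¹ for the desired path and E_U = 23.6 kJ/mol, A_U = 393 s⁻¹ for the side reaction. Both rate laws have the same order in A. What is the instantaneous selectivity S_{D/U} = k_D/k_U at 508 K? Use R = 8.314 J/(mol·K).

With equal orders, S_{D/U} = k_D/k_U = (A_D/A_U)·exp[(E_U−E_D)/(RT)].
(E_U−E_D)/(RT) = (23.6−81.1)×10³/(8.314×508) = -57500/4224 = -13.61.
k_D/k_U = (6.31×10^9/393)·exp(-13.61) = 1.606×10^7 × 1.223×10^-6 = 19.6.

19.6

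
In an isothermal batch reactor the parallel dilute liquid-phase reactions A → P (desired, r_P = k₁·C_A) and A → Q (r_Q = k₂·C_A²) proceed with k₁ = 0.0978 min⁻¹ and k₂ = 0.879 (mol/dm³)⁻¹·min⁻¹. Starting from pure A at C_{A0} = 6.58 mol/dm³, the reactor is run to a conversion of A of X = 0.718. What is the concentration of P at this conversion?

0.136 mol/dm³

C_A = C_{A0}(1−X) = 1.856 mol/dm³.
Along a PFR/batch, dC_P/dC_A = −r_P/(r_P+r_Q) = −k₁/(k₁+k₂·C_A).
Integrating from C_{A0} to C_A: C_P = (0.0978/0.879)·ln[(0.0978+0.879·6.58)/(0.0978+0.879·1.86)] = 0.1113·ln(5.882/1.729) = 0.1362 mol/dm³.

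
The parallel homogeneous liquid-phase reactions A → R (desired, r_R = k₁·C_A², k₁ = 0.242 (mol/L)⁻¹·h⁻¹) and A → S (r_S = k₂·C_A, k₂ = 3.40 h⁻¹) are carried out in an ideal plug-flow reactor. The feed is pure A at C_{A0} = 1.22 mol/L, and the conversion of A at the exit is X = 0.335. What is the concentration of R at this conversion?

C_A = C_{A0}(1−X) = 0.8113 mol/L.
Along a PFR/batch, dC_S/dC_A = −r_S/(r_R+r_S) = −k₂/(k₂+k₁·C_A).
Integrating from C_{A0} to C_A: C_S = (3.40/0.242)·ln[(3.40+0.242·1.22)/(3.40+0.242·0.811)] = 14.05·ln(3.695/3.596) = 0.3812 mol/L.
Then C_R = (C_{A0}−C_A) − C_S = 0.4087 − 0.3812 = 0.02753 mol/L.

0.0275 mol/L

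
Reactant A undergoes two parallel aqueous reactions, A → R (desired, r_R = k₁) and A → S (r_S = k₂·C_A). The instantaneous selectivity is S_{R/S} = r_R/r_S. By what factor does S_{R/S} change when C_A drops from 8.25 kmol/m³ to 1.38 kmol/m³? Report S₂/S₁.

S_{R/S} = (k₁/k₂)·C_A⁻¹, so S₂/S₁ = (C_{A,2}/C_{A,1})⁻¹.
= 8.25/1.38 = 5.98.
Selectivity toward R rises as C_A falls — low-concentration operation is favoured.

5.98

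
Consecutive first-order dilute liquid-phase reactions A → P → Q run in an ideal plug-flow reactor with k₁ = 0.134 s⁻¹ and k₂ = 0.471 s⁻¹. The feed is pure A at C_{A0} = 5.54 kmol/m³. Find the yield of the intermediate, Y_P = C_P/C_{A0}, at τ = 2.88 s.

0.168

Solving the coupled first-order balances gives C_P(τ) = [k₁/(k₂−k₁)]·C_{A0}·(e^(−k₁τ) − e^(−k₂τ)).
e^(−k₁τ) = e^(−0.134×2.88) = e^(−0.3859) = 0.6798; e^(−k₂τ) = e^(−1.356) = 0.2576.
C_P = 0.134×5.54/(0.471−0.134) × (0.6798−0.2576) = 2.203×0.4223 = 0.9302 kmol/m³.
Y_P = C_P/C_{A0} = 0.9302/5.54 = 0.168.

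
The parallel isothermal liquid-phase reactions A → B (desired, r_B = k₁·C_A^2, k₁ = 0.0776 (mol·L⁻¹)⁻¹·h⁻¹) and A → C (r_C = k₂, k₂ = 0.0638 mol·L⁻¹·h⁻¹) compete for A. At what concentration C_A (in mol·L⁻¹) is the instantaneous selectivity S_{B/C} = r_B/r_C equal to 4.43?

1.91 mol·L⁻¹

S_{B/C} = (k₁/k₂)·C_A^2 ⇒ C_A = (S·k₂/k₁)^(0.5).
= (4.43×0.0638/0.0776)^(0.5) = (3.642)^(0.5) = 1.91 mol·L⁻¹.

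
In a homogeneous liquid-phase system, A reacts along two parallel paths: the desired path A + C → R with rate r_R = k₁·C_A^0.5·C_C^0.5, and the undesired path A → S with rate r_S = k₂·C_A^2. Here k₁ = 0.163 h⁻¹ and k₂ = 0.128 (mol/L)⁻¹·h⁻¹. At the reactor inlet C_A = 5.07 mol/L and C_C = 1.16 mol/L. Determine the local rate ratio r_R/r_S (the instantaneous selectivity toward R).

0.120

S_{R/S} = r_R/r_S = (k₁·C_A^0.5·C_C^0.5)/(k₂·C_A^2) = (k₁/k₂)·C_A^-1.5·C_C^0.5.
= (0.163×5.070^0.5×1.160^0.5) / (0.128×5.070^2) = 0.3953/3.290 = 0.120.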